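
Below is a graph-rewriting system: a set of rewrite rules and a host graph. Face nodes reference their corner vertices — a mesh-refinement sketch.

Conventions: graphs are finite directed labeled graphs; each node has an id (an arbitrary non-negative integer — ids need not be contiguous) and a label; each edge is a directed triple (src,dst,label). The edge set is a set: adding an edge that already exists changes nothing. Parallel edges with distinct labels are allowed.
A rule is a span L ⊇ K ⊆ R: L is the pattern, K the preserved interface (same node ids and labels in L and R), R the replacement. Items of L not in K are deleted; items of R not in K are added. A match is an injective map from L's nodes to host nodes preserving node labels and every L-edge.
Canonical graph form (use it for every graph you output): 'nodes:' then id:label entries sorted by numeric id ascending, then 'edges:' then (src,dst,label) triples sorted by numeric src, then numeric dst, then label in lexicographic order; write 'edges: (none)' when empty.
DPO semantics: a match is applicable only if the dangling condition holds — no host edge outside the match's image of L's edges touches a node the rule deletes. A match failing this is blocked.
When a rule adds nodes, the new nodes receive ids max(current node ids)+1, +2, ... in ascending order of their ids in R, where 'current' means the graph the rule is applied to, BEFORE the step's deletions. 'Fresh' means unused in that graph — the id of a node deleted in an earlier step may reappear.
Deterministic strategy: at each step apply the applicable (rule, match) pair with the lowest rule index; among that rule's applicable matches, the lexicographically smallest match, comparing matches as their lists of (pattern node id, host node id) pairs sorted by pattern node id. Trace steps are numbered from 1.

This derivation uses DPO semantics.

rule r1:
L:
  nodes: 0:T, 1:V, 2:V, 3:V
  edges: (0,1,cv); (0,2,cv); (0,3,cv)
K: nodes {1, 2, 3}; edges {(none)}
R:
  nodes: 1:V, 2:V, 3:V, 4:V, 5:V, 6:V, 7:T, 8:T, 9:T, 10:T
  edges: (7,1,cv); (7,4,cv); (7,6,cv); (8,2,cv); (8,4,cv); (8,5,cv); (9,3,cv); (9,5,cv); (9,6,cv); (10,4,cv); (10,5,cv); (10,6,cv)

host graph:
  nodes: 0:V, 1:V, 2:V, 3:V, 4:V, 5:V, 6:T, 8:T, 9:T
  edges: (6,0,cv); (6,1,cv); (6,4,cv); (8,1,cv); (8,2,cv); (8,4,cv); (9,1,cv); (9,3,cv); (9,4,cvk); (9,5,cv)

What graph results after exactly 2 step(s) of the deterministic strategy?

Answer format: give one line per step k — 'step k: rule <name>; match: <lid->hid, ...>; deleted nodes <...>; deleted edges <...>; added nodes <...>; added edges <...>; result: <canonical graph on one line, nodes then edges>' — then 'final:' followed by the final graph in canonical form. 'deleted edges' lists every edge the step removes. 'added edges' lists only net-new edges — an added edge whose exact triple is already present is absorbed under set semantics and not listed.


step 1: rule r1; match: 0->6, 1->0, 2->1, 3->4; deleted nodes 6; deleted edges (6,0,cv); (6,1,cv); (6,4,cv); added nodes 10, 11, 12, 13, 14, 15, 16; added edges (13,0,cv); (13,10,cv); (13,12,cv); (14,1,cv); (14,10,cv); (14,11,cv); (15,4,cv); (15,11,cv); (15,12,cv); (16,10,cv); (16,11,cv); (16,12,cv); result: nodes: 0:V, 1:V, 2:V, 3:V, 4:V, 5:V, 8:T, 9:T, 10:V, 11:V, 12:V, 13:T, 14:T, 15:T, 16:T edges: (8,1,cv); (8,2,cv); (8,4,cv); (9,1,cv); (9,3,cv); (9,4,cvk); (9,5,cv); (13,0,cv); (13,10,cv); (13,12,cv); (14,1,cv); (14,10,cv); (14,11,cv); (15,4,cv); (15,11,cv); (15,12,cv); (16,10,cv); (16,11,cv); (16,12,cv)
step 2: rule r1; match: 0->8, 1->1, 2->2, 3->4; deleted nodes 8; deleted edges (8,1,cv); (8,2,cv); (8,4,cv); added nodes 17, 18, 19, 20, 21, 22, 23; added edges (20,1,cv); (20,17,cv); (20,19,cv); (21,2,cv); (21,17,cv); (21,18,cv); (22,4,cv); (22,18,cv); (22,19,cv); (23,17,cv); (23,18,cv); (23,19,cv); result: nodes: 0:V, 1:V, 2:V, 3:V, 4:V, 5:V, 9:T, 10:V, 11:V, 12:V, 13:T, 14:T, 15:T, 16:T, 17:V, 18:V, 19:V, 20:T, 21:T, 22:T, 23:T edges: (9,1,cv); (9,3,cv); (9,4,cvk); (9,5,cv); (13,0,cv); (13,10,cv); (13,12,cv); (14,1,cv); (14,10,cv); (14,11,cv); (15,4,cv); (15,11,cv); (15,12,cv); (16,10,cv); (16,11,cv); (16,12,cv); (20,1,cv); (20,17,cv); (20,19,cv); (21,2,cv); (21,17,cv); (21,18,cv); (22,4,cv); (22,18,cv); (22,19,cv); (23,17,cv); (23,18,cv); (23,19,cv)
final:
nodes: 0:V, 1:V, 2:V, 3:V, 4:V, 5:V, 9:T, 10:V, 11:V, 12:V, 13:T, 14:T, 15:T, 16:T, 17:V, 18:V, 19:V, 20:T, 21:T, 22:T, 23:T
edges: (9,1,cv); (9,3,cv); (9,4,cvk); (9,5,cv); (13,0,cv); (13,10,cv); (13,12,cv); (14,1,cv); (14,10,cv); (14,11,cv); (15,4,cv); (15,11,cv); (15,12,cv); (16,10,cv); (16,11,cv); (16,12,cv); (20,1,cv); (20,17,cv); (20,19,cv); (21,2,cv); (21,17,cv); (21,18,cv); (22,4,cv); (22,18,cv); (22,19,cv); (23,17,cv); (23,18,cv); (23,19,cv)


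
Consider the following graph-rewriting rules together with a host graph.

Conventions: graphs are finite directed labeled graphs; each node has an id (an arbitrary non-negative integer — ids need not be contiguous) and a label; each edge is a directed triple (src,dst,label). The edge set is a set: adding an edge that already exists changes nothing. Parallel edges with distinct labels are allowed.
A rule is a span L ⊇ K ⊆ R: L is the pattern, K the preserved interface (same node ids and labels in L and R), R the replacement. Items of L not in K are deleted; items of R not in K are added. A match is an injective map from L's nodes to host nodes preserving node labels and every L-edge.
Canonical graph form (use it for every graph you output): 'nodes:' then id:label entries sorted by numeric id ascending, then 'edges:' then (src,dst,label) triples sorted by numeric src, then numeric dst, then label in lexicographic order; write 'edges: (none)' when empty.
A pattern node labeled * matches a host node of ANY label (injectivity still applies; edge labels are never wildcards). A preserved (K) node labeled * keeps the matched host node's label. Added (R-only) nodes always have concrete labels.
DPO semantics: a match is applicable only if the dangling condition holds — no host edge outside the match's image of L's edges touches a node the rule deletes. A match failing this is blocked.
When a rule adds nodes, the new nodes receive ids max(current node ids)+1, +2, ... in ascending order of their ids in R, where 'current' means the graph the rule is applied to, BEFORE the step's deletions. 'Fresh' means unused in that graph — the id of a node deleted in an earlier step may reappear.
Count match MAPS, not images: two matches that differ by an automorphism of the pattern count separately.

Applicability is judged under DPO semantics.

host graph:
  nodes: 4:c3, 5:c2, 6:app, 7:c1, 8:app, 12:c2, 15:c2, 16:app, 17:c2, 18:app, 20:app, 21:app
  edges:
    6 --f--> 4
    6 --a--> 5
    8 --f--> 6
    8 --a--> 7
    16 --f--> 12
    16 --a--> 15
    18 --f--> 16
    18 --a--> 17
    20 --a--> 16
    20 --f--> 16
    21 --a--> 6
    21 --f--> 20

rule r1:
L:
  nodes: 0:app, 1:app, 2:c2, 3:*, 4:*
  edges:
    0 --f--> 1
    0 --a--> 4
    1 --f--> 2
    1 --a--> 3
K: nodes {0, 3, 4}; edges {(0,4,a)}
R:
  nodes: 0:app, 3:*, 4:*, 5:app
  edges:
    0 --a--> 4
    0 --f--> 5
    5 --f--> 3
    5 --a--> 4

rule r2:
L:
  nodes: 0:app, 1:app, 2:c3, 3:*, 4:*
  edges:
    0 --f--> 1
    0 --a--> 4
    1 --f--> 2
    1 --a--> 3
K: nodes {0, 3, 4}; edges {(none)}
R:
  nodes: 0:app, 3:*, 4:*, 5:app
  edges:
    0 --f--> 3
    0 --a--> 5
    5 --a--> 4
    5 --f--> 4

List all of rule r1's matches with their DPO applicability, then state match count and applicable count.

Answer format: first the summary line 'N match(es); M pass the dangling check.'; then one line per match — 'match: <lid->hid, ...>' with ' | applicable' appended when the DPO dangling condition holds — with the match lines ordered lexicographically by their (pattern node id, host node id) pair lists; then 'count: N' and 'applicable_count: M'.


1 match(es); 0 pass the dangling check.
match: 0->18, 1->16, 2->12, 3->15, 4->17
count: 1
applicable_count: 0


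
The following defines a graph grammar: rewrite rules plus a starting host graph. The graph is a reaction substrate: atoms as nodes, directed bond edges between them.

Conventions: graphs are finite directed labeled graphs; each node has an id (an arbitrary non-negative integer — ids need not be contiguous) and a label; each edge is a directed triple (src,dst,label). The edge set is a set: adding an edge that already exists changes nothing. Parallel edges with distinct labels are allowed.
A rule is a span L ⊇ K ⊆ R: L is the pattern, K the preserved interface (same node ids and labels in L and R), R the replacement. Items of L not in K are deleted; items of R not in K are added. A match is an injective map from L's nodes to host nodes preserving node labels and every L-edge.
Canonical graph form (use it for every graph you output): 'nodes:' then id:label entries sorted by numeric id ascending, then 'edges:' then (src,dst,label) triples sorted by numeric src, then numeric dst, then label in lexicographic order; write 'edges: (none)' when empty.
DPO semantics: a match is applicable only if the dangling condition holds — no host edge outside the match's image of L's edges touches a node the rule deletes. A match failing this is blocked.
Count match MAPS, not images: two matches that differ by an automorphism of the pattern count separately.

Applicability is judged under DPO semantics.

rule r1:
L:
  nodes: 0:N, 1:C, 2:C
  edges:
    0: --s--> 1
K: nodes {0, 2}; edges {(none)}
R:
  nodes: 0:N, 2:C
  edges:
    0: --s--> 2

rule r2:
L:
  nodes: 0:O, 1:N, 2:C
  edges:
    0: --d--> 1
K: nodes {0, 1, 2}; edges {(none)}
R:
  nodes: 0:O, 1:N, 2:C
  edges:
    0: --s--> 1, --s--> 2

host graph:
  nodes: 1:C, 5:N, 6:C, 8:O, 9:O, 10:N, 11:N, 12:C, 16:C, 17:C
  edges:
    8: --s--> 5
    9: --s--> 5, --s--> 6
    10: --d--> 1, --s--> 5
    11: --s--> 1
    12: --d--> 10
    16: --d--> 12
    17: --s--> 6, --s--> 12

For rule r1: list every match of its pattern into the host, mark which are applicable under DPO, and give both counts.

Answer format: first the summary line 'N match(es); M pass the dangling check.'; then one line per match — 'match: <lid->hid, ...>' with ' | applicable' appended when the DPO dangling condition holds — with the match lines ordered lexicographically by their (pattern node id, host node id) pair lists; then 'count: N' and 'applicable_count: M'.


4 match(es); 0 pass the dangling check.
match: 0->11, 1->1, 2->6
match: 0->11, 1->1, 2->12
match: 0->11, 1->1, 2->16
match: 0->11, 1->1, 2->17
count: 4
applicable_count: 0


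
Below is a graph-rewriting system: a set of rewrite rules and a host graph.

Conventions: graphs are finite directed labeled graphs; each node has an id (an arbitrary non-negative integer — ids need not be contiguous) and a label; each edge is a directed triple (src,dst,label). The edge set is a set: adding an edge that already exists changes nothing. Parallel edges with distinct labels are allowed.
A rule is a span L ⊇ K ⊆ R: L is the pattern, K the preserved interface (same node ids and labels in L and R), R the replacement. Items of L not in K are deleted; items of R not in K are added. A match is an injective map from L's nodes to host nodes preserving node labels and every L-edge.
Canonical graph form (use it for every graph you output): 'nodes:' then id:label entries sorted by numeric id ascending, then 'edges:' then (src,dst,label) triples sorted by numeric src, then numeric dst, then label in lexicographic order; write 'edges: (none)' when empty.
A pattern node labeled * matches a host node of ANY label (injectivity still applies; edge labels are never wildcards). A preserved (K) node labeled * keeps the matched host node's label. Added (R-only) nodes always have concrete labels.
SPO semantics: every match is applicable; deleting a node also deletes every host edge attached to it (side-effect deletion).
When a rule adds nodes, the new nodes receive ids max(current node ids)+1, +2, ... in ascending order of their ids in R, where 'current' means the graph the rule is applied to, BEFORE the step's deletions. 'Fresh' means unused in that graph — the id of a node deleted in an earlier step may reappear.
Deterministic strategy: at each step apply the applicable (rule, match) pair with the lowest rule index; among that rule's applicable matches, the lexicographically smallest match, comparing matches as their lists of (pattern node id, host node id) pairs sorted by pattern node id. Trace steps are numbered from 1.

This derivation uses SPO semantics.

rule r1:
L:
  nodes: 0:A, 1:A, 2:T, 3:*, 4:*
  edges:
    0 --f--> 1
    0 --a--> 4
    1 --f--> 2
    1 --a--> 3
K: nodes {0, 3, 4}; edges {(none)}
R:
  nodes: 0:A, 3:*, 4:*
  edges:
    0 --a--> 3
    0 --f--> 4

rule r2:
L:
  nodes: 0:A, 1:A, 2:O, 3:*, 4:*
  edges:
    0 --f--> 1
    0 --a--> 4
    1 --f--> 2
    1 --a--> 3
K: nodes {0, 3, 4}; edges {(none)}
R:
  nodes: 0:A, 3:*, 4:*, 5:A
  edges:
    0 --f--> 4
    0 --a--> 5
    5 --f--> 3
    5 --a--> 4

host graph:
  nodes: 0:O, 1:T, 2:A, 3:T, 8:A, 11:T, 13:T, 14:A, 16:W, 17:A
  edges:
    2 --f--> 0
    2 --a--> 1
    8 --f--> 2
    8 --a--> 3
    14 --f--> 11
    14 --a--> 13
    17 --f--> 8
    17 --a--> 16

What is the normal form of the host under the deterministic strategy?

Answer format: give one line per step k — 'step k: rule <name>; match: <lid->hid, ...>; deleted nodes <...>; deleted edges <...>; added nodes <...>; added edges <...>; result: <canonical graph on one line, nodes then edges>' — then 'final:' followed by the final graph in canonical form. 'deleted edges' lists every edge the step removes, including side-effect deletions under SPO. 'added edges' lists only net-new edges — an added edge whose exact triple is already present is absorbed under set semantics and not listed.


step 1: rule r2; match: 0->8, 1->2, 2->0, 3->1, 4->3; deleted nodes 0, 2; deleted edges (2,0,f); (2,1,a); (8,2,f); (8,3,a); added nodes 18; added edges (8,3,f); (8,18,a); (18,1,f); (18,3,a); result: nodes: 1:T, 3:T, 8:A, 11:T, 13:T, 14:A, 16:W, 17:A, 18:A edges: (8,3,f); (8,18,a); (14,11,f); (14,13,a); (17,8,f); (17,16,a); (18,1,f); (18,3,a)
step 2: rule r1; match: 0->17, 1->8, 2->3, 3->18, 4->16; deleted nodes 3, 8; deleted edges (8,3,f); (8,18,a); (17,8,f); (17,16,a); (18,3,a); added nodes (none); added edges (17,16,f); (17,18,a); result: nodes: 1:T, 11:T, 13:T, 14:A, 16:W, 17:A, 18:A edges: (14,11,f); (14,13,a); (17,16,f); (17,18,a); (18,1,f)
final:
nodes: 1:T, 11:T, 13:T, 14:A, 16:W, 17:A, 18:A
edges: (14,11,f); (14,13,a); (17,16,f); (17,18,a); (18,1,f)


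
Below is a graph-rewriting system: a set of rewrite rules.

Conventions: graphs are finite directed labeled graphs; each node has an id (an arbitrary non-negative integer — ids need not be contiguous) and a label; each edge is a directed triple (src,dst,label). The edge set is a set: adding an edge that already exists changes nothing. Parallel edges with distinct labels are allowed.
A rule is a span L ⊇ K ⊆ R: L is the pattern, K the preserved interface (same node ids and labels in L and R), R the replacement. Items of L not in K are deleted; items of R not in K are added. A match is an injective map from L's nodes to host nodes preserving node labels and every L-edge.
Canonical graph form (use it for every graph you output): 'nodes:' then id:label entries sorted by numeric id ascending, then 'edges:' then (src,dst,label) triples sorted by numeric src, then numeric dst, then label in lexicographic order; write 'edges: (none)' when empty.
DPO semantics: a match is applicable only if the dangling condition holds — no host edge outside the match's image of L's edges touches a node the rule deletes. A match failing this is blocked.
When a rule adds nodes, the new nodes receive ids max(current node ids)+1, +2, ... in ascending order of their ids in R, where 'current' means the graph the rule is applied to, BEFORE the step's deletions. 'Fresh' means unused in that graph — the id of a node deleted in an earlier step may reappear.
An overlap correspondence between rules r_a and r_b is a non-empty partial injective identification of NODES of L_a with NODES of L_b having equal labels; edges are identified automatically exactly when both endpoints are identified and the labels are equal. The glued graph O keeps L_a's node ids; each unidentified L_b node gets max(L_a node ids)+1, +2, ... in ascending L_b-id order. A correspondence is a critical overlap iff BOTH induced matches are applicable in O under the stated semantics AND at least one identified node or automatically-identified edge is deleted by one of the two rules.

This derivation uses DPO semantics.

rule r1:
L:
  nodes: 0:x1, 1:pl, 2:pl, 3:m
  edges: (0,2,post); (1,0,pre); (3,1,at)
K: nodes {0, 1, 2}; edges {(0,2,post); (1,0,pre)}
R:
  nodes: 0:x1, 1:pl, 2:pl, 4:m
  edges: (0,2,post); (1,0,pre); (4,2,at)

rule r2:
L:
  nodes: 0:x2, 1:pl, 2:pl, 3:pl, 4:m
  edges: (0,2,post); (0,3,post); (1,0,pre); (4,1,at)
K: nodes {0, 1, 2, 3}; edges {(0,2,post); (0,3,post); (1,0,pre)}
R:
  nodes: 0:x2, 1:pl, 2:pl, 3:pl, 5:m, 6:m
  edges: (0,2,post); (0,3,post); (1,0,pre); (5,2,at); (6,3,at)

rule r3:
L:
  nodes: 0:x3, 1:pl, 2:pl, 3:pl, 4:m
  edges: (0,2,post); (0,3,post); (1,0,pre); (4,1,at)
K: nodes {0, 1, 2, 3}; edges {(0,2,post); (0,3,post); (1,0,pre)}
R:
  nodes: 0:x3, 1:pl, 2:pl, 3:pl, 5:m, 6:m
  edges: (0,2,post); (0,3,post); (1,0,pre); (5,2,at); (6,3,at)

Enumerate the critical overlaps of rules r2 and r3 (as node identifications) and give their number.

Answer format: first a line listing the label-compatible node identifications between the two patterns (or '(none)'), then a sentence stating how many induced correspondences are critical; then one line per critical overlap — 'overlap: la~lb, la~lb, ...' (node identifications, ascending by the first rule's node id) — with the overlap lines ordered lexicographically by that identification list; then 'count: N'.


label-compatible node identifications between L(r2) and L(r3): 1~1, 1~2, 1~3, 2~1, 2~2, 2~3, 3~1, 3~2, 3~3, 4~4
7 of the induced correspondences are critical overlaps of r2 and r3.
overlap: 1~1, 2~2, 3~3, 4~4
overlap: 1~1, 2~2, 4~4
overlap: 1~1, 2~3, 3~2, 4~4
overlap: 1~1, 2~3, 4~4
overlap: 1~1, 3~2, 4~4
overlap: 1~1, 3~3, 4~4
overlap: 1~1, 4~4
count: 7


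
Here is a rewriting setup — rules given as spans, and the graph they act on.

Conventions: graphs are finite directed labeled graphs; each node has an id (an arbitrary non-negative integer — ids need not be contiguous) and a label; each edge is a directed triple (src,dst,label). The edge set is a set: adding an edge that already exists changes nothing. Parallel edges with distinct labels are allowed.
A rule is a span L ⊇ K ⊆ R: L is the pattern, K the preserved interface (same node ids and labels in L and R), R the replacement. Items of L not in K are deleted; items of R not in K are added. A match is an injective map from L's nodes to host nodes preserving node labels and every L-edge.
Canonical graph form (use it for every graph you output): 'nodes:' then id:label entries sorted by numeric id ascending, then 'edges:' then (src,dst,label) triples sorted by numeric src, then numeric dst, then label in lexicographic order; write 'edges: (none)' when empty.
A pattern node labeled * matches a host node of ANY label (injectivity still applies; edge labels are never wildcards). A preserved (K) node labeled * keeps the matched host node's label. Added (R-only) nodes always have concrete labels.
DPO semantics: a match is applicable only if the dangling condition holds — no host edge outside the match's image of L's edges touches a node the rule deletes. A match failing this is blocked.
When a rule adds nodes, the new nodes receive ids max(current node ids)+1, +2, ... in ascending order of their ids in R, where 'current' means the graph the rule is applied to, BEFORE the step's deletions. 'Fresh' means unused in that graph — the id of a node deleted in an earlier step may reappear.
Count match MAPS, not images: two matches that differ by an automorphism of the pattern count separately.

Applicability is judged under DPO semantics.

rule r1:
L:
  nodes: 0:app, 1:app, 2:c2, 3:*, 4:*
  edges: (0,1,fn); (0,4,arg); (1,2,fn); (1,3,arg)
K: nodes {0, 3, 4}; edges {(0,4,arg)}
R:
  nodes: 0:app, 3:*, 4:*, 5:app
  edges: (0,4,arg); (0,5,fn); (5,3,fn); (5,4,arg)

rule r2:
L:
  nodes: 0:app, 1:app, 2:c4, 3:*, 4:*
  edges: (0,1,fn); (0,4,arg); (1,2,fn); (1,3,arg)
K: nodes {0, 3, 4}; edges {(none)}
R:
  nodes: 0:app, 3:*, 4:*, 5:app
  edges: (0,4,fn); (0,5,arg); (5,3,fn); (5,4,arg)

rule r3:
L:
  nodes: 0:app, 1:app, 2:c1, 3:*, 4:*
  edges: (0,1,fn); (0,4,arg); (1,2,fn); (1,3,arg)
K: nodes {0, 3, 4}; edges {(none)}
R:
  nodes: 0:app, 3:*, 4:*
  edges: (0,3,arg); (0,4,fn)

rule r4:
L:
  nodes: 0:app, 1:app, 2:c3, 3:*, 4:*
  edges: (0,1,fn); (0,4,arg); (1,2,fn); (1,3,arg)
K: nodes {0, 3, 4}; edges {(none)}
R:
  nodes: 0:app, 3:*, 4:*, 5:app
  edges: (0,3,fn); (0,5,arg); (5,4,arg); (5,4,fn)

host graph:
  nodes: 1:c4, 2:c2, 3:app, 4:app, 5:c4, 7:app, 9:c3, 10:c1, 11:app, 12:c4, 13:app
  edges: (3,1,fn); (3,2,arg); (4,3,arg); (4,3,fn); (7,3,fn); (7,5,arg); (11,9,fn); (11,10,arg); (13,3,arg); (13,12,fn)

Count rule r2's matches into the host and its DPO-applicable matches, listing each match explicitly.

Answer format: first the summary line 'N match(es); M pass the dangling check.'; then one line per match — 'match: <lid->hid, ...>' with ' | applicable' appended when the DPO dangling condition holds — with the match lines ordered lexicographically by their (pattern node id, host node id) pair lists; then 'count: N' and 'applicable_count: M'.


1 match(es); 0 pass the dangling check.
match: 0->7, 1->3, 2->1, 3->2, 4->5
count: 1
applicable_count: 0


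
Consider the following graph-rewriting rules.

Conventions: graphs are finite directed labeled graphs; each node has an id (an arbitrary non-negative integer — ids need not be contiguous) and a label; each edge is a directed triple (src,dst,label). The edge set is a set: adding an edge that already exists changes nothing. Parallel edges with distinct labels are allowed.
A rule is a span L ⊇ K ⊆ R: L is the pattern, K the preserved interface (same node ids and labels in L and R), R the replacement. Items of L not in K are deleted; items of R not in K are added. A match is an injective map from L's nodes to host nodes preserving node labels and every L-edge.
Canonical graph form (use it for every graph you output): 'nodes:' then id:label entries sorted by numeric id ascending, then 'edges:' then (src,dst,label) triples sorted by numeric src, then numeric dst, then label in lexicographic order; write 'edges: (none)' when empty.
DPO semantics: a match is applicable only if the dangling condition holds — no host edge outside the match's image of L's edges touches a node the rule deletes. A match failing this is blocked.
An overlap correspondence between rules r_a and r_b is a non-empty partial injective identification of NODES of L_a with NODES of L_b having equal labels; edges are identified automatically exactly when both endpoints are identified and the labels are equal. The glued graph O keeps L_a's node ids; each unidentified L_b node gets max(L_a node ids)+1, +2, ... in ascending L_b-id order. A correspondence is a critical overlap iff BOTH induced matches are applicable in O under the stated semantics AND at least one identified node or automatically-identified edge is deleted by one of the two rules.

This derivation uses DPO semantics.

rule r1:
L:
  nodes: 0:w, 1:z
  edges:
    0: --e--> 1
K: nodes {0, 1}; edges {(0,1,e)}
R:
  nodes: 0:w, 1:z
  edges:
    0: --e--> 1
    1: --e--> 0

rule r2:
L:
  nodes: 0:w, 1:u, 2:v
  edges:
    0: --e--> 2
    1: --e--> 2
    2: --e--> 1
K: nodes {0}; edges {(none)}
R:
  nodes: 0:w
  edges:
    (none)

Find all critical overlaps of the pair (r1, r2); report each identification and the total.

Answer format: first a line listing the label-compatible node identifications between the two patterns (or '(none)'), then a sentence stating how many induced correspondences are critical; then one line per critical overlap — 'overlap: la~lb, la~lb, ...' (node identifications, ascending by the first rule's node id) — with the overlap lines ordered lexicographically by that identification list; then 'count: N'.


label-compatible node identifications between L(r1) and L(r2): 0~0
0 of the induced correspondences are critical overlaps of r1 and r2.
count: 0


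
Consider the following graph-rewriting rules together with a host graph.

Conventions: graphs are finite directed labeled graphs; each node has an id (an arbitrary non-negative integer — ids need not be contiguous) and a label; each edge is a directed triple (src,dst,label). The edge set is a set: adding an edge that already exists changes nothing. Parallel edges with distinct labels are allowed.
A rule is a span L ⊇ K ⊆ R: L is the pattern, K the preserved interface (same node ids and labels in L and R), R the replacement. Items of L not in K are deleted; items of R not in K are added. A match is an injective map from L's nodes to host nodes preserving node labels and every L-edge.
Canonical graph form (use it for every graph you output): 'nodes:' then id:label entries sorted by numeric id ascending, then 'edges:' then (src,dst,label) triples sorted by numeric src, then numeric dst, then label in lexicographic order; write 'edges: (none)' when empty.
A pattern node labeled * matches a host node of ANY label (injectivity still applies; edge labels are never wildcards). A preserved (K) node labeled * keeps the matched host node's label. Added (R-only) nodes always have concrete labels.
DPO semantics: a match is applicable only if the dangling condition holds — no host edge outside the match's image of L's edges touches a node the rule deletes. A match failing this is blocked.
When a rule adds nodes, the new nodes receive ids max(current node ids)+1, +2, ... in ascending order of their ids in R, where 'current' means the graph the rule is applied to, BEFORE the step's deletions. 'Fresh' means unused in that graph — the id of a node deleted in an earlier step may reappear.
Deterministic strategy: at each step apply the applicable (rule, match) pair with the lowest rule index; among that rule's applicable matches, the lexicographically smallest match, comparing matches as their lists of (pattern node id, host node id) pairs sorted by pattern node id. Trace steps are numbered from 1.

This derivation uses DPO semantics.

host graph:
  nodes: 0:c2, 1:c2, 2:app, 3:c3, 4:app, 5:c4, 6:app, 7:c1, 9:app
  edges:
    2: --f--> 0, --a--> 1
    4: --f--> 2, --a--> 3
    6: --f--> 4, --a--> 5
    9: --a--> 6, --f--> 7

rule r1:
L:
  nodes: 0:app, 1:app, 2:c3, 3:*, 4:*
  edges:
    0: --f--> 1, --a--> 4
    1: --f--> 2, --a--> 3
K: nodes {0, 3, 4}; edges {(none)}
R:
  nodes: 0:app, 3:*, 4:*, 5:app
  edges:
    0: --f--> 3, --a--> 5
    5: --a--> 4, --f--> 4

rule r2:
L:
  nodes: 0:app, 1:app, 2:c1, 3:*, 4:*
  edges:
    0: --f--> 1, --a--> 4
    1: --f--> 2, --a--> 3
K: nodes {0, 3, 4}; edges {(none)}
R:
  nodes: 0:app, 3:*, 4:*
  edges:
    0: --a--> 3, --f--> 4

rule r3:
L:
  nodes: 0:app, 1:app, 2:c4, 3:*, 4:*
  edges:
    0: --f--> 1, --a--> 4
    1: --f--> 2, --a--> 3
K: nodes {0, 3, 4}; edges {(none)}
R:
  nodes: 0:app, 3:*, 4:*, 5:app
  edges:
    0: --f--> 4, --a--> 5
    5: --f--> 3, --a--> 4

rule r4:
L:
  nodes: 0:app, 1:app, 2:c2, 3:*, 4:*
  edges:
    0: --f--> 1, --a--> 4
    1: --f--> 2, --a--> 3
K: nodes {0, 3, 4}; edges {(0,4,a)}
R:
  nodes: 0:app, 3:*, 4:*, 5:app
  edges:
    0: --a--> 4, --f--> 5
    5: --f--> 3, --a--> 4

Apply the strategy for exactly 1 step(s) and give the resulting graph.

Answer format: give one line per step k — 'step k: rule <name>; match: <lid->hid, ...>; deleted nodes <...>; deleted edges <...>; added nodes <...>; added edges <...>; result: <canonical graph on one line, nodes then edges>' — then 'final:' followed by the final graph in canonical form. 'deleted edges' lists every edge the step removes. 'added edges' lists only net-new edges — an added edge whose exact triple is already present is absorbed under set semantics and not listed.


step 1: rule r4; match: 0->4, 1->2, 2->0, 3->1, 4->3; deleted nodes 0, 2; deleted edges (2,0,f); (2,1,a); (4,2,f); added nodes 10; added edges (4,10,f); (10,1,f); (10,3,a); result: nodes: 1:c2, 3:c3, 4:app, 5:c4, 6:app, 7:c1, 9:app, 10:app edges: (4,3,a); (4,10,f); (6,4,f); (6,5,a); (9,6,a); (9,7,f); (10,1,f); (10,3,a)
final:
nodes: 1:c2, 3:c3, 4:app, 5:c4, 6:app, 7:c1, 9:app, 10:app
edges: (4,3,a); (4,10,f); (6,4,f); (6,5,a); (9,6,a); (9,7,f); (10,1,f); (10,3,a)


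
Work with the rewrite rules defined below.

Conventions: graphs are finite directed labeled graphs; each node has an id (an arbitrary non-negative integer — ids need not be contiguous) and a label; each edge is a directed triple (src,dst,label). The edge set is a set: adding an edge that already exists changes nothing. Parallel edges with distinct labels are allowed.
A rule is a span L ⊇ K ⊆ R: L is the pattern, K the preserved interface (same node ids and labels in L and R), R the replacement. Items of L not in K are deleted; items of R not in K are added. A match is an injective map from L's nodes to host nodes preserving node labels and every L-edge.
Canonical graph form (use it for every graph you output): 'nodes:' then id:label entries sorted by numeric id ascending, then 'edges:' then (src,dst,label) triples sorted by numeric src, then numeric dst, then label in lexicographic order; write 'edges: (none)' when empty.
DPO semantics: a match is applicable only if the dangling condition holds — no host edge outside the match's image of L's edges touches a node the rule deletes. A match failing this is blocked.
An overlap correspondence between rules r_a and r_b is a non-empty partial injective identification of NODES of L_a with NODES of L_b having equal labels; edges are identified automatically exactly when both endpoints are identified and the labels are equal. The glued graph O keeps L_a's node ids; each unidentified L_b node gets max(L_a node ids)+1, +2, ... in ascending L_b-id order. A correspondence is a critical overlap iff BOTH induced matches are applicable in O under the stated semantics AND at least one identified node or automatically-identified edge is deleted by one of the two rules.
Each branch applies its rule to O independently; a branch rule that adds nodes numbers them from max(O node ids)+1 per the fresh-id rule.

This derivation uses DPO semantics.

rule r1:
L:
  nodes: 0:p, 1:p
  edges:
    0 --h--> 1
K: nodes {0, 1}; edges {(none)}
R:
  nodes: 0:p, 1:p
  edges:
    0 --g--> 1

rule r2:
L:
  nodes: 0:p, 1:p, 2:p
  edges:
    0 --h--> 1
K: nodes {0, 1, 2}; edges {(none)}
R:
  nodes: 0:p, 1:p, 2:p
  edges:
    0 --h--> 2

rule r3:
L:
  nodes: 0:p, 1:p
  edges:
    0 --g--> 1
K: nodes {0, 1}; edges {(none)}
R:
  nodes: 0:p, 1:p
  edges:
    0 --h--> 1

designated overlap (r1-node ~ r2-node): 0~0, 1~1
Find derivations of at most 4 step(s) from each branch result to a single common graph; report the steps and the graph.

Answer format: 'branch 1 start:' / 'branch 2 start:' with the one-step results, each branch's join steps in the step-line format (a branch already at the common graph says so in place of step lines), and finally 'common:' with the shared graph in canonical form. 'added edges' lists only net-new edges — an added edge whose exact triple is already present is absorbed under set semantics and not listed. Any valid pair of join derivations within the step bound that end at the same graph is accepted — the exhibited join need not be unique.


branch 1 start:
nodes: 0:p, 1:p, 2:p
edges: (0,1,g)
branch 2 start:
nodes: 0:p, 1:p, 2:p
edges: (0,2,h)
branch 1 step 1: rule r3; match: 0->0, 1->1; deleted nodes (none); deleted edges (0,1,g); added nodes (none); added edges (0,1,h); result: nodes: 0:p, 1:p, 2:p edges: (0,1,h)
branch 2 step 1: rule r2; match: 0->0, 1->2, 2->1; deleted nodes (none); deleted edges (0,2,h); added nodes (none); added edges (0,1,h); result: nodes: 0:p, 1:p, 2:p edges: (0,1,h)
common:
nodes: 0:p, 1:p, 2:p
edges: (0,1,h)


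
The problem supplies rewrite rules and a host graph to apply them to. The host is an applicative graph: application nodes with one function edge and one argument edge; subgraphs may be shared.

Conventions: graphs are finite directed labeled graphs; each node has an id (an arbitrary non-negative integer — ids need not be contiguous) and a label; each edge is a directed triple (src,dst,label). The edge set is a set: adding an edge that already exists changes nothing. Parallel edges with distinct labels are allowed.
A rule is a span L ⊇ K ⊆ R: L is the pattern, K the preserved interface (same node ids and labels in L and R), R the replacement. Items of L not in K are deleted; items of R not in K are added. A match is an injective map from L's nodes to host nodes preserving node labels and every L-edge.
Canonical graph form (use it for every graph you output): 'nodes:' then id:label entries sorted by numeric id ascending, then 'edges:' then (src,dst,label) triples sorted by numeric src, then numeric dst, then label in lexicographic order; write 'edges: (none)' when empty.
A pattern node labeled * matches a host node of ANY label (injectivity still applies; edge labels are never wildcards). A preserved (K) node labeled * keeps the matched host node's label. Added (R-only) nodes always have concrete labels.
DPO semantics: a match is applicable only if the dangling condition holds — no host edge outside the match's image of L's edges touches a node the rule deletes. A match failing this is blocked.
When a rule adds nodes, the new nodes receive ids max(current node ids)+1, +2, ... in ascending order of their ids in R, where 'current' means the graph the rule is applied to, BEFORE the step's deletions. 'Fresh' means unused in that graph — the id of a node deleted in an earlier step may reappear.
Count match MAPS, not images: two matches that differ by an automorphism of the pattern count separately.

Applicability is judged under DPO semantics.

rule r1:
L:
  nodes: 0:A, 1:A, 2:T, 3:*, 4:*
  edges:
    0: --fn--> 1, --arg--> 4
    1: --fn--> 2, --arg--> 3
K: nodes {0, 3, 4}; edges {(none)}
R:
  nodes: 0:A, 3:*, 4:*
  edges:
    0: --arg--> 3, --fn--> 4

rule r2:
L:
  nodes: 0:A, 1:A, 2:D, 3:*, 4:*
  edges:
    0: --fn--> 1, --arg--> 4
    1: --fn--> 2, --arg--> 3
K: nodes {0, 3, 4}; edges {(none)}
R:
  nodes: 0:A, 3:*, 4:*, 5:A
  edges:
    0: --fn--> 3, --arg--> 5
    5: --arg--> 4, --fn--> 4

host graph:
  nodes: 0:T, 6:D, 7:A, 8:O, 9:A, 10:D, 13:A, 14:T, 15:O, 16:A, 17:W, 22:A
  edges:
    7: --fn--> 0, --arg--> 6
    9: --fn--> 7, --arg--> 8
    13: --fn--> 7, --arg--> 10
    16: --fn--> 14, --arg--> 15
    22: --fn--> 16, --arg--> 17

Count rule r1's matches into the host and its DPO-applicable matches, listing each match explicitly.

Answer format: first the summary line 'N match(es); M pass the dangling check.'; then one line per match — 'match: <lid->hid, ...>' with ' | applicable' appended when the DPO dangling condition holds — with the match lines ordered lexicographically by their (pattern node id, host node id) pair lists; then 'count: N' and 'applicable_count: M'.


3 match(es); 1 pass the dangling check.
match: 0->9, 1->7, 2->0, 3->6, 4->8
match: 0->13, 1->7, 2->0, 3->6, 4->10
match: 0->22, 1->16, 2->14, 3->15, 4->17 | applicable
count: 3
applicable_count: 1


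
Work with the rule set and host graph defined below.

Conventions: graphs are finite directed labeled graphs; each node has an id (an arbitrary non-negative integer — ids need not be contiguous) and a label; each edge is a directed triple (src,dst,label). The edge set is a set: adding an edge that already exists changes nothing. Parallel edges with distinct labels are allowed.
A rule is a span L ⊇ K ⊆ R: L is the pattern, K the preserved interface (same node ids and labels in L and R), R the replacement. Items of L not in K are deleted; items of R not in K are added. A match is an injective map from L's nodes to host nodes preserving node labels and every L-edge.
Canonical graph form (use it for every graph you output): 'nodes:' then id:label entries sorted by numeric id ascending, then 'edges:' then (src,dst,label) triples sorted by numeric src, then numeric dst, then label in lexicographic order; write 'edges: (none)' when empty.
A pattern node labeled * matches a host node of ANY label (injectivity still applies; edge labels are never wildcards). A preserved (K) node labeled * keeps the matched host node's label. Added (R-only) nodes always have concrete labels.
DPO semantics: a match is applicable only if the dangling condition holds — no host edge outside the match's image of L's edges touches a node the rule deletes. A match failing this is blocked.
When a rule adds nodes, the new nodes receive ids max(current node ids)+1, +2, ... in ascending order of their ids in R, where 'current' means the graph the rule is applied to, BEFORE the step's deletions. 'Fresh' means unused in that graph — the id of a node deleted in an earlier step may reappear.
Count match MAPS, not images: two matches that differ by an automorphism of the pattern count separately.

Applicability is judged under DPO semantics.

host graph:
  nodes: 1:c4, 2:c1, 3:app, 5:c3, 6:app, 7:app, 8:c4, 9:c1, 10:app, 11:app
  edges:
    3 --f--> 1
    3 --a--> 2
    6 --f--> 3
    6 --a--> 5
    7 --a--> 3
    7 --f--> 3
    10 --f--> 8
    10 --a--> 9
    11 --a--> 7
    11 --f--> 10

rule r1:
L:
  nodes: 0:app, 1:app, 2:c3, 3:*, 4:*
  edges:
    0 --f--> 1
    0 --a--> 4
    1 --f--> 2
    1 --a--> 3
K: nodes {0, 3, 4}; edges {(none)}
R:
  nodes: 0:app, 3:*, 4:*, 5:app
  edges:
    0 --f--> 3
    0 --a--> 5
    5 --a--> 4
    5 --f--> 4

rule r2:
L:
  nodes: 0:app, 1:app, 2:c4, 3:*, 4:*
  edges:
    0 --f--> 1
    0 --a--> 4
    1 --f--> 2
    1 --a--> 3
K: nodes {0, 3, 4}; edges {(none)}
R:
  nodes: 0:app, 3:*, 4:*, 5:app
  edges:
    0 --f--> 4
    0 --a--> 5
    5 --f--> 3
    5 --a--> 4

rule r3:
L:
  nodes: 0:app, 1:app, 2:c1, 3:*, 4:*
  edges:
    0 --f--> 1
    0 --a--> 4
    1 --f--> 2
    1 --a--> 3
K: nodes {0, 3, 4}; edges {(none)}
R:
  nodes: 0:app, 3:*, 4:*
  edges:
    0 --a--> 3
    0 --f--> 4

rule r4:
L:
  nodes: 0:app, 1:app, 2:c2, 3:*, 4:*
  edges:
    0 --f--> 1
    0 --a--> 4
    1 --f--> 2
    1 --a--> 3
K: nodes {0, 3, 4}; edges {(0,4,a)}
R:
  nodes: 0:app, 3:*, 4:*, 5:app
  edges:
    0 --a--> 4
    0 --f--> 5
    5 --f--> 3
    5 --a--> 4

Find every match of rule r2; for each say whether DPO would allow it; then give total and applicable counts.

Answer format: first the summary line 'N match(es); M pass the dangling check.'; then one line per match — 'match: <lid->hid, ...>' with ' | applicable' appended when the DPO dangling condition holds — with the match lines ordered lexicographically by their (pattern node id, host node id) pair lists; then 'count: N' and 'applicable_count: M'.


2 match(es); 1 pass the dangling check.
match: 0->6, 1->3, 2->1, 3->2, 4->5
match: 0->11, 1->10, 2->8, 3->9, 4->7 | applicable
count: 2
applicable_count: 1


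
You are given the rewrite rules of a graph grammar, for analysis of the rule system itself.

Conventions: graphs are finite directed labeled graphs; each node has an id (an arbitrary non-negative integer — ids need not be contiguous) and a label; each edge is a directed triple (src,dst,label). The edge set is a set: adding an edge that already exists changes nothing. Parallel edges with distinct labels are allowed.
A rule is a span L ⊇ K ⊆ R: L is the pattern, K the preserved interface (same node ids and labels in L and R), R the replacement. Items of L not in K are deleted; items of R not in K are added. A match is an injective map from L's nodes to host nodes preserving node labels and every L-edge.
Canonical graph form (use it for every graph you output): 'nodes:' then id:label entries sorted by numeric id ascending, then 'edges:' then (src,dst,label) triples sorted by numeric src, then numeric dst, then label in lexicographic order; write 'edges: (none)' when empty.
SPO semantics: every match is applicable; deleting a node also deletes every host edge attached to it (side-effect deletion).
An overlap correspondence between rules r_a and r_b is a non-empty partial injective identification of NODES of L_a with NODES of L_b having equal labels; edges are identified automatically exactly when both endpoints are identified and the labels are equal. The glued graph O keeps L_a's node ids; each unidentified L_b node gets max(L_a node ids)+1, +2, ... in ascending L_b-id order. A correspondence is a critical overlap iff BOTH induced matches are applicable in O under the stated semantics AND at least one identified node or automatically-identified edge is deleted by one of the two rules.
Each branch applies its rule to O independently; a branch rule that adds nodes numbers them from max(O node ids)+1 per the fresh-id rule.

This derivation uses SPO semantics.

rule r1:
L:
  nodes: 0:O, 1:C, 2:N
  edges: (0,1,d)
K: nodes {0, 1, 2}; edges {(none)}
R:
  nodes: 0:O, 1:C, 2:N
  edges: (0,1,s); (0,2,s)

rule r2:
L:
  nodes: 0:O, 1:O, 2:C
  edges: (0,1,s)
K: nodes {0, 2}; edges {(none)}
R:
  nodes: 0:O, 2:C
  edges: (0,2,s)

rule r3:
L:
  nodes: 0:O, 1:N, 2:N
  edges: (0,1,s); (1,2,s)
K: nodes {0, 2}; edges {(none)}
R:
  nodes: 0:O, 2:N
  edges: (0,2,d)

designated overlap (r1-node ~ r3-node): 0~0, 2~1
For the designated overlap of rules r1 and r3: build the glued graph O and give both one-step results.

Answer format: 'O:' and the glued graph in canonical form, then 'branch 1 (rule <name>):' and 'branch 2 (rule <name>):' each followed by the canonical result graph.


O:
nodes: 0:O, 1:C, 2:N, 3:N
edges: (0,1,d); (0,2,s); (2,3,s)
branch 1 (rule r1):
nodes: 0:O, 1:C, 2:N, 3:N
edges: (0,1,s); (0,2,s); (2,3,s)
branch 2 (rule r3):
nodes: 0:O, 1:C, 3:N
edges: (0,1,d); (0,3,d)
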